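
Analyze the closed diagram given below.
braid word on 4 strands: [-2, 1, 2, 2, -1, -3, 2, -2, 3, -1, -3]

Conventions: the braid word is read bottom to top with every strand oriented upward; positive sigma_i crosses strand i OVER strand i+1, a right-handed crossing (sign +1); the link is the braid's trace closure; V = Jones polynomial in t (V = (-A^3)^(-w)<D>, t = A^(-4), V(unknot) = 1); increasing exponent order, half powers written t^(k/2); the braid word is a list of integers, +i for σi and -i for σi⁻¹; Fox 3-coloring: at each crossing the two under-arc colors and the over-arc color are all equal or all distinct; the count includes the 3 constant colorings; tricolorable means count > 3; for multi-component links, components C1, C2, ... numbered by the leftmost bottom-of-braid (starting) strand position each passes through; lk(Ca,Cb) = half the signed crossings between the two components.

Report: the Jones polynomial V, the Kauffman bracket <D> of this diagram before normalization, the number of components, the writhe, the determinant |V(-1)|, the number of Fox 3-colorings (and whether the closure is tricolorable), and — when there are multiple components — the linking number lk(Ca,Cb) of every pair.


V = t^-2 - t^-1 + 1 - t + t^2
<D> = -A^-11 + A^-7 - A^-3 + A - A^5 (w = -1)
1 component over 11 crossings, w = -1
3 Fox colorings among 3^11, |V(-1)| = 5: not tricolorable
why: V is palindromic (span 4, det 5): t -> 1/t fixes it; necessary, not sufficient, for amphichirality


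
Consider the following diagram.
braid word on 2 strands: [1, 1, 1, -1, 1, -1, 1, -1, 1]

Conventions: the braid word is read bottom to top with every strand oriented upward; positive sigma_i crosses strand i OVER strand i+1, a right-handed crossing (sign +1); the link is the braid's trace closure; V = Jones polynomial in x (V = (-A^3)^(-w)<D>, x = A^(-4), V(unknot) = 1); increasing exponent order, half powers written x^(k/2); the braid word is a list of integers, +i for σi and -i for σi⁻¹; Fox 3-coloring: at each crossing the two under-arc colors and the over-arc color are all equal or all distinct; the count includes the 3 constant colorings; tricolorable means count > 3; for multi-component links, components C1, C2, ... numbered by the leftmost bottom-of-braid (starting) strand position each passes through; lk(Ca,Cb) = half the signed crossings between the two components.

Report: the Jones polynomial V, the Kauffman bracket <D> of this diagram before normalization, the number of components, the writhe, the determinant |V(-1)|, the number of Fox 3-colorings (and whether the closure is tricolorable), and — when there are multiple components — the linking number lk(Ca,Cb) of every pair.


Jones polynomial: V(x) = x + x^3 - x^4
<D> = A^-7 - A^-3 - A^5; writhe +3
components 1, writhe +3 (9 crossings)
3-colorings: 9 of 3^9, det 3 — tricolorable
note: inverse pairs cancel, leaving σ1 σ1 σ1


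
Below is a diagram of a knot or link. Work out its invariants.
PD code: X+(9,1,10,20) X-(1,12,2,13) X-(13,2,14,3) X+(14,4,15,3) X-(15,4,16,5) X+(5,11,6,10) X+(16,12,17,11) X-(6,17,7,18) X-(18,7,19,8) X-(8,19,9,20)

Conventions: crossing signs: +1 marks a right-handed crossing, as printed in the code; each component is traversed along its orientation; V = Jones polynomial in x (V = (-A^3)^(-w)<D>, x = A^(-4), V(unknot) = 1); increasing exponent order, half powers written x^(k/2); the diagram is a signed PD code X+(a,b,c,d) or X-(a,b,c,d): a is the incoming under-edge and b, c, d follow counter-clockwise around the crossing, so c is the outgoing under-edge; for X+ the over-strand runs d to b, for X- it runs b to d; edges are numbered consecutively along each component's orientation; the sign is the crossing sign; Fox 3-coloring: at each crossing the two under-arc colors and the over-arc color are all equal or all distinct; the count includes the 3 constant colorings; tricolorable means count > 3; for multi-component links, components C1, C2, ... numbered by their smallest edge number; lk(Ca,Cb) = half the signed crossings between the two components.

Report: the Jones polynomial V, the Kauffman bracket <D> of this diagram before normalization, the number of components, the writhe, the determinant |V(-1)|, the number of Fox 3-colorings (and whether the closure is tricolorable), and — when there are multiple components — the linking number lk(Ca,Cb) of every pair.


V(x) = -x^-4 + x^-3 + x^-1
bracket: A^-2 + A^6 - A^10, w = -2
1 component, writhe -2, over 10 crossings
det 3, colorings 9 of 3^10 — tricolorable
observation: |V(-1)| = 3: so tricolorable, since 3 divides 3


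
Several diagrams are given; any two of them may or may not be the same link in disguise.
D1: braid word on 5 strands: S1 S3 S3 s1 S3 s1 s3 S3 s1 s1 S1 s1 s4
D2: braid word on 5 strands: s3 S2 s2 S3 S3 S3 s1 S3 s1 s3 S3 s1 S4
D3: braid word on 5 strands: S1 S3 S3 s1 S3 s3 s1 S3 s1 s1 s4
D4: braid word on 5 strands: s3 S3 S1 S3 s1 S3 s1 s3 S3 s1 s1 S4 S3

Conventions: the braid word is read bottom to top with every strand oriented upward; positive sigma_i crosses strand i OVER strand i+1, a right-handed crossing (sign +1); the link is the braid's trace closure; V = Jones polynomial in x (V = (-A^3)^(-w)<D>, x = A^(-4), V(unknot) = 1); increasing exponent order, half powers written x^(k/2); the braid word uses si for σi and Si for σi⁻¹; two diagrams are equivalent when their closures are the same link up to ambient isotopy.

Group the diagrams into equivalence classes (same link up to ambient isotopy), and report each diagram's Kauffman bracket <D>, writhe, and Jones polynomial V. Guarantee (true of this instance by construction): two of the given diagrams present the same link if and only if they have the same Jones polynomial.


classes: {D1, D2, D3, D4}
V(D1) = x^(-7/2) - 2x^(-1/2) - 2x^(1/2) + x^(7/2)  [13 crossings, <D> = -A^-11 + 2A + 2A^5 - A^17, w = +1]
D2 (bracket -A^-17 + 2A^-5 + 2A^-1 - A^11; 13 crossings at w = -1): V = x^(-7/2) - 2x^(-1/2) - 2x^(1/2) + x^(7/2)
V(D3) = x^(-7/2) - 2x^(-1/2) - 2x^(1/2) + x^(7/2)  (w +1, c 11, <D> = -A^-11 + 2A + 2A^5 - A^17)
V(D4) = x^(-7/2) - 2x^(-1/2) - 2x^(1/2) + x^(7/2)  [13 crossings, <D> = -A^-17 + 2A^-5 + 2A^-1 - A^11, w = -1]
note: one V(x) for all 4 diagrams — one class (guaranteed)


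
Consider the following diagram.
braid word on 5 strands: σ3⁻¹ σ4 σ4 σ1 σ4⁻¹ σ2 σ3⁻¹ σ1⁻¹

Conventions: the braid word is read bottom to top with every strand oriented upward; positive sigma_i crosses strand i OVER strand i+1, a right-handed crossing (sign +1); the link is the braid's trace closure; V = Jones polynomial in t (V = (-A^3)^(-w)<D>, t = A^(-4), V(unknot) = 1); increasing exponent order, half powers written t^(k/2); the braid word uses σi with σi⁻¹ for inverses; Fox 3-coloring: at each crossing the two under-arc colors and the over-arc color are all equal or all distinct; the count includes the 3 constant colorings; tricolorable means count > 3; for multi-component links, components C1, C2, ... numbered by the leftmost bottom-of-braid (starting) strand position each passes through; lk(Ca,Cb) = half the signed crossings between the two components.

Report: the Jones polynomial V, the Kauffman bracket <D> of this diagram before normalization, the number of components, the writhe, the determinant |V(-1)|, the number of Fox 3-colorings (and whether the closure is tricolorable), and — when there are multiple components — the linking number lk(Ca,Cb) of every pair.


V = t^-3 + t^-2 + t^-1 + 1
<D> = 1 + A^4 + A^8 + A^12 (w = 0)
3 components over 8 crossings, w = 0
lk(C1,C2): 0
lk(C1,C3) = -1
linking number lk(C2,C3) = 0
9 Fox colorings among 3^8, |V(-1)| = 0: tricolorable
why: |V(-1)| = 0: so tricolorable, since 3 divides 0


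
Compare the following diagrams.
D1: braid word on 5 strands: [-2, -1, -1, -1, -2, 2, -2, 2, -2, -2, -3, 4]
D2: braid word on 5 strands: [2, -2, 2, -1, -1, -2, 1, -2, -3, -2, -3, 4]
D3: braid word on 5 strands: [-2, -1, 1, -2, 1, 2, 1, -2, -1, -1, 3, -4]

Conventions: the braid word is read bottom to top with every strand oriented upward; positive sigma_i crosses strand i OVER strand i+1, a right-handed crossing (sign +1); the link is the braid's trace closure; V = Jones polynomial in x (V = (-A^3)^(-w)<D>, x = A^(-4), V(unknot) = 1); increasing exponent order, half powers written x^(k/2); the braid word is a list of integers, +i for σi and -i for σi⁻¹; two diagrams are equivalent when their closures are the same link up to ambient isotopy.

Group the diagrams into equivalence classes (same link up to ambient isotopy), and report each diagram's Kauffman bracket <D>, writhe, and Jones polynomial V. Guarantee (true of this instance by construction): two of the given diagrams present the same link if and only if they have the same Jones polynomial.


equivalence classes: {D1} | {D2} | {D3}
D1 (bracket A^-10 + 2A^-2 - 2A^2 + A^6 - 2A^10 + A^14; 12 crossings at w = -6): V = x^-8 - 2x^-7 + x^-6 - 2x^-5 + 2x^-4 + x^-2
D2 (bracket A^-8 - A^-4 + 2 - A^4 + A^8 - A^12; 12 crossings at w = -4): V = -x^-6 + x^-5 - x^-4 + 2x^-3 - x^-2 + x^-1
V(D3) = 1  (w -2, c 12, <D> = A^-6)
observation: V(x) takes 3 values over 3 diagrams, fixing the grouping


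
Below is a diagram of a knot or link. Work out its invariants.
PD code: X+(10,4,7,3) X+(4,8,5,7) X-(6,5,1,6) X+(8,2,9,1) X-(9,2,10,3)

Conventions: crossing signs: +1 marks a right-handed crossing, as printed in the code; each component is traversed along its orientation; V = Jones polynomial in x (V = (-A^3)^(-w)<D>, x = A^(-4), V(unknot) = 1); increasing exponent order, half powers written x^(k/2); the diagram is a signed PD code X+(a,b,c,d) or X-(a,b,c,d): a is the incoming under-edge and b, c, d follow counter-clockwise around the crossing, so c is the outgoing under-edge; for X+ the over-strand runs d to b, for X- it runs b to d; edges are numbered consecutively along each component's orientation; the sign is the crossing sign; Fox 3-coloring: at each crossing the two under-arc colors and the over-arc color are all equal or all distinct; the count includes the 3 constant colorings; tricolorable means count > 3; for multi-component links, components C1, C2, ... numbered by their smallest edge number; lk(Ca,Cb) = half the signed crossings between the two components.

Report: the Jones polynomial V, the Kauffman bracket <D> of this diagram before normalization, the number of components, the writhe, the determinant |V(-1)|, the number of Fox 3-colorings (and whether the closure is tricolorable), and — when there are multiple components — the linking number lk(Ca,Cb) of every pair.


V(x) = -x^(1/2) - x^(5/2)
bracket: A^-7 + A, w = +1
2 components, writhe +1, over 5 crossings
lk(C1,C2) = +1
det 2, colorings 3 of 3^5 — not tricolorable
observation: w = +1 shifts under R1 moves; the (-A^3)^(-1) factor cancels that in V


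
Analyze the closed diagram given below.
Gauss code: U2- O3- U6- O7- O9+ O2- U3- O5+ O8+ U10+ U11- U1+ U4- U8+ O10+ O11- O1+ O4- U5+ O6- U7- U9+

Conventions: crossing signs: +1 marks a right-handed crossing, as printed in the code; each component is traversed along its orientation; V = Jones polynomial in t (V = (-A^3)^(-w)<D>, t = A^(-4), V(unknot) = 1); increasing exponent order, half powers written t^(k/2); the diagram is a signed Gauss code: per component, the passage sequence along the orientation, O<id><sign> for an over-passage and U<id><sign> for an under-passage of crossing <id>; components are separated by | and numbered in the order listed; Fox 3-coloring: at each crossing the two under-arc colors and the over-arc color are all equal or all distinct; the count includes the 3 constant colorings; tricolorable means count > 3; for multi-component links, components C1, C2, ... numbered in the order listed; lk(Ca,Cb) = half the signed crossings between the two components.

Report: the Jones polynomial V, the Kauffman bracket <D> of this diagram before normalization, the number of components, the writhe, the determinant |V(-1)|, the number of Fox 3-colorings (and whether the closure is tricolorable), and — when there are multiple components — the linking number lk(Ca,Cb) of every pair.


Jones polynomial: V(t) = -t^-4 + t^-3 + t^-1
<D> = -A - A^9 + A^13; writhe -1
components 1, writhe -1 (11 crossings)
3-colorings: 9 of 3^11, det 3 — tricolorable
note: the span of V is 3, forcing >= 3 crossings in any diagram


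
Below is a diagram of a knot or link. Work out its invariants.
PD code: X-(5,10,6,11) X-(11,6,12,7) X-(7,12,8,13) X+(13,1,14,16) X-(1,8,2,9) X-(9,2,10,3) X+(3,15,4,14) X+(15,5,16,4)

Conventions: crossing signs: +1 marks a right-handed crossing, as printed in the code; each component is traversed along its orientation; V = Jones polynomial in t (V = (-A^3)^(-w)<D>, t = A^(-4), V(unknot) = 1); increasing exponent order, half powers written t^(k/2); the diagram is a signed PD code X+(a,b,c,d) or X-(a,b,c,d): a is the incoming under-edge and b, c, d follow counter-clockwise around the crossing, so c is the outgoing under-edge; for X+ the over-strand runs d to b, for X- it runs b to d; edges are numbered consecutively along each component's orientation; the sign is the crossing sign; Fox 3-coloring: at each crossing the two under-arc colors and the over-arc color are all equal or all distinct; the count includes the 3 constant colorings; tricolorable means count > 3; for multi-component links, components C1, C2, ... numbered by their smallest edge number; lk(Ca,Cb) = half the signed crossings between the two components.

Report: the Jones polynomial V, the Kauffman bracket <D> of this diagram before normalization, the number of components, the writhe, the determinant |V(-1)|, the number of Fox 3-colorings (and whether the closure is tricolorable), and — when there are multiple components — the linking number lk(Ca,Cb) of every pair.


Jones polynomial: V(t) = -t^-6 + 2t^-5 - 4t^-4 + 5t^-3 - 4t^-2 + 5t^-1 - 3 + 2t - t^2
<D> = -A^-14 + 2A^-10 - 3A^-6 + 5A^-2 - 4A^2 + 5A^6 - 4A^10 + 2A^14 - A^18; writhe -2
components 1, writhe -2 (8 crossings)
3-colorings: 9 of 3^8, det 27 — tricolorable
note: w = -2 shifts under R1 moves; the (-A^3)^(2) factor cancels that in V


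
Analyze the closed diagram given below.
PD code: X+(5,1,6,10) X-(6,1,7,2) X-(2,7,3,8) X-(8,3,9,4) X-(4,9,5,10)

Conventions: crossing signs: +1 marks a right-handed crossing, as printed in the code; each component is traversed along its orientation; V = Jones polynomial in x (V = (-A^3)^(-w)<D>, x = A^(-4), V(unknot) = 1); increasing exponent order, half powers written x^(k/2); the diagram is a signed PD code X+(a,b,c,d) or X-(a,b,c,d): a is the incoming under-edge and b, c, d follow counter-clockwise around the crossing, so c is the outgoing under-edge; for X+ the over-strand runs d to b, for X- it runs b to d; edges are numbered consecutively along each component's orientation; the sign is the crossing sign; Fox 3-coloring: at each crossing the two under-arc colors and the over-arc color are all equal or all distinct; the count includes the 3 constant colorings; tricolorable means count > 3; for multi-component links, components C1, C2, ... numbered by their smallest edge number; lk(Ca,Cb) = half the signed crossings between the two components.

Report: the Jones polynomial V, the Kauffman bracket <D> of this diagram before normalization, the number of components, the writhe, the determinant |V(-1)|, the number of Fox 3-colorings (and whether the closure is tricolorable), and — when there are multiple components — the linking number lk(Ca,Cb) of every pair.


V = -x^-4 + x^-3 + x^-1
<D> = -A^-5 - A^3 + A^7 (w = -3)
1 component over 5 crossings, w = -3
9 Fox colorings among 3^5, |V(-1)| = 3: tricolorable
why: |V(-1)| = 3: so tricolorable, since 3 divides 3


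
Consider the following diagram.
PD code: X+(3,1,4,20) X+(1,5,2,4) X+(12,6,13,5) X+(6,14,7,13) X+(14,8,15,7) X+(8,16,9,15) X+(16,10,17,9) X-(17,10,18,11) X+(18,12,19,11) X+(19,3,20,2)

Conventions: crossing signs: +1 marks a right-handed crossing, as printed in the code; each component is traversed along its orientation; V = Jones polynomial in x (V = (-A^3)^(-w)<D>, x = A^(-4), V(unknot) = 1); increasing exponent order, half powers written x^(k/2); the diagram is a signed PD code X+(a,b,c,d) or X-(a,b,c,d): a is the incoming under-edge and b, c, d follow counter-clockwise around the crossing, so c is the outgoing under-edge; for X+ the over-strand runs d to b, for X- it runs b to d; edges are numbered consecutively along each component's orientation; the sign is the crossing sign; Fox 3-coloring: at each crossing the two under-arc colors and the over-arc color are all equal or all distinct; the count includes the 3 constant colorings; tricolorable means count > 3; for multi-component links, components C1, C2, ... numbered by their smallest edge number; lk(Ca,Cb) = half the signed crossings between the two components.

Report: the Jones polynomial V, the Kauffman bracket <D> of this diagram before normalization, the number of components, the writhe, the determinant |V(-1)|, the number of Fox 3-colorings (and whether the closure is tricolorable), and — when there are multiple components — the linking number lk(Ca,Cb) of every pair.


V(x) = x^3 + 2x^5 - 2x^6 + 2x^7 - 3x^8 + 2x^9 - 2x^10 + x^11
bracket: A^-20 - 2A^-16 + 2A^-12 - 3A^-8 + 2A^-4 - 2 + 2A^4 + A^12, w = +8
1 component, writhe +8, over 10 crossings
det 15, colorings 9 of 3^10 — tricolorable
observation: |V(-1)| = 15: so tricolorable, since 3 divides 15


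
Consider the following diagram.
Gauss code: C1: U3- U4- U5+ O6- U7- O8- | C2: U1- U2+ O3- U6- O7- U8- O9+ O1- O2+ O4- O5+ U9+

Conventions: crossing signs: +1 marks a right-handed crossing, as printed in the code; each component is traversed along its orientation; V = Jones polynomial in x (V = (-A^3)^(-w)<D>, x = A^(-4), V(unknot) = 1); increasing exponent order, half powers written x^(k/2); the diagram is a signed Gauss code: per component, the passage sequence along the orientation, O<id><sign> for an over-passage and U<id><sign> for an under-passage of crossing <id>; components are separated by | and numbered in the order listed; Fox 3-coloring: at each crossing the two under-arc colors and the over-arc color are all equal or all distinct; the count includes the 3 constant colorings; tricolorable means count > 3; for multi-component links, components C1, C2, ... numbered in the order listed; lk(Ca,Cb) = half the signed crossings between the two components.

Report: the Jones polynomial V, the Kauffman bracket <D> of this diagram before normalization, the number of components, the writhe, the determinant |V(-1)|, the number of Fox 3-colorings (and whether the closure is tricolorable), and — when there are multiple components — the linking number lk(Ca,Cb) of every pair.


V(x) = -x^(-11/2) + x^(-9/2) - x^(-7/2) - x^(-3/2)
bracket: A^-3 + A^5 - A^9 + A^13, w = -3
2 components, writhe -3, over 9 crossings
lk(C1,C2) = -2
det 4, colorings 3 of 3^9 — not tricolorable
observation: the 1 component pair carries total linking -2


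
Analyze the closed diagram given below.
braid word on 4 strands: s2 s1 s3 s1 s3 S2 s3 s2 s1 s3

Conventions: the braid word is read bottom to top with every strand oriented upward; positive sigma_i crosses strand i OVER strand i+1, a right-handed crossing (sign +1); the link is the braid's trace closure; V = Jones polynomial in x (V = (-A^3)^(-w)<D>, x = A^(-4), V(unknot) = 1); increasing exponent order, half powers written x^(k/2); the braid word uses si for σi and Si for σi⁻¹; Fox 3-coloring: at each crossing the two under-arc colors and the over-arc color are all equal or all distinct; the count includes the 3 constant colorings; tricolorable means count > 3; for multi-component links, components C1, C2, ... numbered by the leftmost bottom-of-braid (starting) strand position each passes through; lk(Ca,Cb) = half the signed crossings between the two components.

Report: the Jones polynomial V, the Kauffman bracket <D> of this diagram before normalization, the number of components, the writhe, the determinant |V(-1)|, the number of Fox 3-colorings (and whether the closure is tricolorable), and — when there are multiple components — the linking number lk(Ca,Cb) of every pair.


Jones polynomial: V(x) = -x^(5/2) - 2x^(9/2) + 2x^(11/2) - 2x^(13/2) + 2x^(15/2) - 2x^(17/2) + x^(19/2)
<D> = A^-14 - 2A^-10 + 2A^-6 - 2A^-2 + 2A^2 - 2A^6 - A^14; writhe +8
components 2, writhe +8 (10 crossings)
linking number lk(C1,C2) = +2
3-colorings: 9 of 3^10, det 12 — tricolorable
note: w = +8 shifts under R1 moves; the (-A^3)^(-8) factor cancels that in V


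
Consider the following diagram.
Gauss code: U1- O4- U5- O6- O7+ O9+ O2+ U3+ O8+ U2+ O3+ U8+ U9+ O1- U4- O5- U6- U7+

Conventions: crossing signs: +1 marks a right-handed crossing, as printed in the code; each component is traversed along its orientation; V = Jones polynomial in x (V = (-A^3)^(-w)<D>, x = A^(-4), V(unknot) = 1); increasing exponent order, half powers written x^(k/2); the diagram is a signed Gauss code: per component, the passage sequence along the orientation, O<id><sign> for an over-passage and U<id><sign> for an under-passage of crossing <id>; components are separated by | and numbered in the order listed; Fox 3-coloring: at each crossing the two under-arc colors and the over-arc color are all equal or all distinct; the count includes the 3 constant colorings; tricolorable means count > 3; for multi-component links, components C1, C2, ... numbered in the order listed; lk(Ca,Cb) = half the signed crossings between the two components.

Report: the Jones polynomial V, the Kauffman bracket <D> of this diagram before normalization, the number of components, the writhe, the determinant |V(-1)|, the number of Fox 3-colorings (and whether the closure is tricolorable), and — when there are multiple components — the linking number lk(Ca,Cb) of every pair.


Jones polynomial: V(x) = -x^-3 + x^-2 - x^-1 + 3 - x + x^2 - x^3
<D> = A^-9 - A^-5 + A^-1 - 3A^3 + A^7 - A^11 + A^15; writhe +1
components 1, writhe +1 (9 crossings)
3-colorings: 27 of 3^9, det 9 — tricolorable
note: |V(-1)| = 9: so tricolorable, since 3 divides 9


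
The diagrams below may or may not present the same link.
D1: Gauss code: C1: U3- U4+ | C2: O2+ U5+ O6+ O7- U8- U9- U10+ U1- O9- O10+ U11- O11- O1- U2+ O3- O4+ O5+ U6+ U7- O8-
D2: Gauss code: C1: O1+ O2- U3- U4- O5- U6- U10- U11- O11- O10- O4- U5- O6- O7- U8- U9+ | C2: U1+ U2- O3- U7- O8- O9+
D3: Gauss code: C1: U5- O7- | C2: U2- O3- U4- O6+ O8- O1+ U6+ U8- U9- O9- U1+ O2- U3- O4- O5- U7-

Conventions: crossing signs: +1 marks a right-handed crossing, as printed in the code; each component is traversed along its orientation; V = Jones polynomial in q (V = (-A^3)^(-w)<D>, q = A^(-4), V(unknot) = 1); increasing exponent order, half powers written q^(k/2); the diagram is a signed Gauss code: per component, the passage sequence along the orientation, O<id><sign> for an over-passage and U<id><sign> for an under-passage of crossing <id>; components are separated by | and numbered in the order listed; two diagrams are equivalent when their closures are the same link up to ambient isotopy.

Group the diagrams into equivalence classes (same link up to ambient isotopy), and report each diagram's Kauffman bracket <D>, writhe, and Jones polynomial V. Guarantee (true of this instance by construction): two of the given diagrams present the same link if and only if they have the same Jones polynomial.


grouping into links: {D1} | {D2, D3}
V(D1) = -q^(-1/2) - q^(1/2)  (w -1, c 11, <D> = A^-5 + A^-1)
D2 (bracket A^-15 + 2A^-7 - A^-3 + A - A^5; 11 crossings at w = -7): V = q^(-13/2) - q^(-11/2) + q^(-9/2) - 2q^(-7/2) - q^(-3/2)
V(D3) = q^(-13/2) - q^(-11/2) + q^(-9/2) - 2q^(-7/2) - q^(-3/2)  [9 crossings, <D> = A^-9 + 2A^-1 - A^3 + A^7 - A^11, w = -5]
why: V(q) takes 2 values over 3 diagrams, fixing the grouping


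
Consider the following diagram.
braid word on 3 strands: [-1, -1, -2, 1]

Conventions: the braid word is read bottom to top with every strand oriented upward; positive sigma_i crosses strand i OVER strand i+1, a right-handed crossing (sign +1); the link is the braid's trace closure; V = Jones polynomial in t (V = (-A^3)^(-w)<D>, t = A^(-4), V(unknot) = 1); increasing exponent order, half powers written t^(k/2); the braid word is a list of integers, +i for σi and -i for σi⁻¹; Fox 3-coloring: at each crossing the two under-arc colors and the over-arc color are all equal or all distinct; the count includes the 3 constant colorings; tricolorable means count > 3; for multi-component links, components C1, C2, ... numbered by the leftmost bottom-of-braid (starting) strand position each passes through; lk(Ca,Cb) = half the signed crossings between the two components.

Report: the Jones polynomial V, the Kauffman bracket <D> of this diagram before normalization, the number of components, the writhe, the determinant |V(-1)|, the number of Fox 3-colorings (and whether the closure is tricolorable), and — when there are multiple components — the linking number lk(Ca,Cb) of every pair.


V(t) = 1
bracket: A^-6, w = -2
1 component, writhe -2, over 4 crossings
det 1, colorings 3 of 3^4 — not tricolorable
observation: w = -2 shifts under R1 moves; the (-A^3)^(2) factor cancels that in V


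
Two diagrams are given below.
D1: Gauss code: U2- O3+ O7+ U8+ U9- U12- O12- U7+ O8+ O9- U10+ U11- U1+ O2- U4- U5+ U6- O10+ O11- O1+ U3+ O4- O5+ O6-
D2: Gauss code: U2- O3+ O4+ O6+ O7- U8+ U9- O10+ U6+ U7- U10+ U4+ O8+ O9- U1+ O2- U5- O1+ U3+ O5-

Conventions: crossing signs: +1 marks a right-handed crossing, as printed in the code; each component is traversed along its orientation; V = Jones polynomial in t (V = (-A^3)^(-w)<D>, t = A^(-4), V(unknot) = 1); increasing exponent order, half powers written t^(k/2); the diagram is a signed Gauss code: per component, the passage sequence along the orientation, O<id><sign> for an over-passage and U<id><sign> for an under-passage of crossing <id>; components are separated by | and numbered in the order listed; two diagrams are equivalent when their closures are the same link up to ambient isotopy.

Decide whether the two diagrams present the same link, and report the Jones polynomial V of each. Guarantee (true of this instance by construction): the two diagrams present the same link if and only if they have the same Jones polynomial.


equivalent: yes
D1 (bracket A^-8 - A^-4 + 1 - A^4 + A^8; 12 crossings at w = 0): V = t^-2 - t^-1 + 1 - t + t^2
V(D2) = t^-2 - t^-1 + 1 - t + t^2  [10 crossings, <D> = A^-2 - A^2 + A^6 - A^10 + A^14, w = +2]
observation: from 12 to 10 crossings by R-moves: one link, two diagrams


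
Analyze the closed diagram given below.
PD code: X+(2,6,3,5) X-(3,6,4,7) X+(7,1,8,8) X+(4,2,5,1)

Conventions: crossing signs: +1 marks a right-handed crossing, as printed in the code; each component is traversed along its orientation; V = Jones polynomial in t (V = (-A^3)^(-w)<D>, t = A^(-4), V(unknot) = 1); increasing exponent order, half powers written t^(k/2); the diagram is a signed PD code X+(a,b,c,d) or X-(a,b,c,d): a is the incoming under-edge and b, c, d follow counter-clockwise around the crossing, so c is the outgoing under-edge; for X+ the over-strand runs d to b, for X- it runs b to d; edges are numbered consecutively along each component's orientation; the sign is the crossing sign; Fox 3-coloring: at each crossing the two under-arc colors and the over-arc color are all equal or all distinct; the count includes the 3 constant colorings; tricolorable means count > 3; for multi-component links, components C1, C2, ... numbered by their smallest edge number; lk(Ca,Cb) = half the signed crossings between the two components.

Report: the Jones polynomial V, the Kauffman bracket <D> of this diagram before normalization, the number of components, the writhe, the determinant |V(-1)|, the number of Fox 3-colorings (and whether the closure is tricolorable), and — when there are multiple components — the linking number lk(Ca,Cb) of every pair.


V(t) = 1
bracket: A^6, w = +2
1 component, writhe +2, over 4 crossings
det 1, colorings 3 of 3^4 — not tricolorable
observation: w = +2 shifts under R1 moves; the (-A^3)^(-2) factor cancels that in V


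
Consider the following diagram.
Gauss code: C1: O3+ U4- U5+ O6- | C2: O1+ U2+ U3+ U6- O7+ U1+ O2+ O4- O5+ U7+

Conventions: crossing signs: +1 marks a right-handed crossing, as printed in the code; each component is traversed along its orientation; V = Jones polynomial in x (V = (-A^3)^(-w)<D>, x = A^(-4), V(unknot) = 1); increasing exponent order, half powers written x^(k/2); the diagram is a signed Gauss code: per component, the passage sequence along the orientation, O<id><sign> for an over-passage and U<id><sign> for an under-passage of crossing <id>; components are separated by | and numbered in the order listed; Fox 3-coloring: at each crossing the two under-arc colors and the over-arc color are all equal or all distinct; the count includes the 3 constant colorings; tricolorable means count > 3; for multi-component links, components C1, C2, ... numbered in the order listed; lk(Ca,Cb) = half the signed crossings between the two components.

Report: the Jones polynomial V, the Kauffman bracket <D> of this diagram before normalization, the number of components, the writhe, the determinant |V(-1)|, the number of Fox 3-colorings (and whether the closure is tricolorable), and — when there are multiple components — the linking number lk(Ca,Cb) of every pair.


Jones polynomial: V(x) = -x^(1/2) - x^(3/2) - x^(5/2) + x^(9/2)
<D> = -A^-9 + A^-1 + A^3 + A^7; writhe +3
components 2, writhe +3 (7 crossings)
linking number lk(C1,C2) = 0
3-colorings: 27 of 3^7, det 0 — tricolorable
note: det 0 = |V(-1)|; divisible by 3, so tricolorable


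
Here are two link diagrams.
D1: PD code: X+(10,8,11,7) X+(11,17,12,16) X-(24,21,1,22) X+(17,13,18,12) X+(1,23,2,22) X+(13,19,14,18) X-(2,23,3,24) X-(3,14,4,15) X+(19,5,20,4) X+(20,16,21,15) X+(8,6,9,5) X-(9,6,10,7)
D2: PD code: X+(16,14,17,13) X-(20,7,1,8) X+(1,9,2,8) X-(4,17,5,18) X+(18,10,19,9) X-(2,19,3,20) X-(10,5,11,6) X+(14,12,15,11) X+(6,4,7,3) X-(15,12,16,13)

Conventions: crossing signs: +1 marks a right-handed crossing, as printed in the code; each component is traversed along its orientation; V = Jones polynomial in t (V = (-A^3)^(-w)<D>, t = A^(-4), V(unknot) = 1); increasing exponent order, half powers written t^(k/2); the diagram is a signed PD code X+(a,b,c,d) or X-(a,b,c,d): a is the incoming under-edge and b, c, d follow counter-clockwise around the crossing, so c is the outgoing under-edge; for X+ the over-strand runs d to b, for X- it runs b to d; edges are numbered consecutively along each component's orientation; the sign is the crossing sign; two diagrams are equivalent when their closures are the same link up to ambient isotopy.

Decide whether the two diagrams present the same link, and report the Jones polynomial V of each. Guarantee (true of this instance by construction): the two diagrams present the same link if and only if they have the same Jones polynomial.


equivalent: no
D1 (bracket -A^-4 + 1 + A^8; 12 crossings at w = +4): V = t + t^3 - t^4
V(D2) = t^-2 - t^-1 + 1 - t + t^2  (w 0, c 10, <D> = A^-8 - A^-4 + 1 - A^4 + A^8)
key observation: 2 values of V(t) split the 2 diagrams


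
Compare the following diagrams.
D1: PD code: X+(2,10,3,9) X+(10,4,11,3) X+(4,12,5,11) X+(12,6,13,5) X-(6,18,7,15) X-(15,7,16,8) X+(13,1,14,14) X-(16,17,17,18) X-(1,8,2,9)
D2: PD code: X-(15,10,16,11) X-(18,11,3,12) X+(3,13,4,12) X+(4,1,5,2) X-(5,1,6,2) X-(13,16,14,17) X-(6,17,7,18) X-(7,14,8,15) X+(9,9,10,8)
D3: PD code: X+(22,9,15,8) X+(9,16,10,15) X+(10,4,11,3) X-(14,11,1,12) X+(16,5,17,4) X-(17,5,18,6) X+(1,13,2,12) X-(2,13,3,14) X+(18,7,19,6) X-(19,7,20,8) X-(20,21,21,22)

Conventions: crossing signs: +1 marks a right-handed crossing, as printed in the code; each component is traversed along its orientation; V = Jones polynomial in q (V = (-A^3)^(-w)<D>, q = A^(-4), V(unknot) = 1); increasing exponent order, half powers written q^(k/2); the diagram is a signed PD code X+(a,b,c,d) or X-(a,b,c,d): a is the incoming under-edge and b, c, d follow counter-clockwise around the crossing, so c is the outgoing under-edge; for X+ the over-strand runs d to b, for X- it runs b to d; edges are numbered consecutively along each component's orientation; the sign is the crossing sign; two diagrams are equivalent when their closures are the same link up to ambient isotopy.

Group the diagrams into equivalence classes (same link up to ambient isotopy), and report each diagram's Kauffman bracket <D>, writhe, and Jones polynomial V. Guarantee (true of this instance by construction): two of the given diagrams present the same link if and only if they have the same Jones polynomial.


grouping into links: {D1} | {D2} | {D3}
V(D1) = -q^(-3/2) - 2q^(1/2) + q^(3/2) - q^(5/2) + q^(7/2)  (w +1, c 9, <D> = -A^-11 + A^-7 - A^-3 + 2A + A^9)
V(D2) = q^(-9/2) - q^(-5/2) - q^(-3/2) - q^(-1/2)  (w -3, c 9, <D> = A^-7 + A^-3 + A - A^9)
V(D3) = -q^(1/2) - q^(5/2)  (w +1, c 11, <D> = A^-7 + A)
key observation: V(q) takes 3 values over 3 diagrams, fixing the grouping


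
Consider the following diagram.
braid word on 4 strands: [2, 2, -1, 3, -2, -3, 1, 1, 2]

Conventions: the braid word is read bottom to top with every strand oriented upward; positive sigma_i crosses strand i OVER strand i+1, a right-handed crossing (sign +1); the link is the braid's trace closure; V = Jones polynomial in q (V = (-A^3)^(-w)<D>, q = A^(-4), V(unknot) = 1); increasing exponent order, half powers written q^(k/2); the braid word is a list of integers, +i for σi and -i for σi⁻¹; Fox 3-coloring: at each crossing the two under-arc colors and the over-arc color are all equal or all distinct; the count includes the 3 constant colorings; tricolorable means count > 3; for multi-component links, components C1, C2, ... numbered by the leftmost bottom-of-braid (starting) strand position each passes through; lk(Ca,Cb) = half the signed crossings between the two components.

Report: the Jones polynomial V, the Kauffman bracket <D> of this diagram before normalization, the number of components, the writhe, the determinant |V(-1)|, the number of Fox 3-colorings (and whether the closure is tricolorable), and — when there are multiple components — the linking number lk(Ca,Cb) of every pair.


V = q + q^3 - q^4
<D> = A^-7 - A^-3 - A^5 (w = +3)
1 component over 9 crossings, w = +3
9 Fox colorings among 3^9, |V(-1)| = 3: tricolorable
why: w = +3 shifts under R1 moves; the (-A^3)^(-3) factor cancels that in V


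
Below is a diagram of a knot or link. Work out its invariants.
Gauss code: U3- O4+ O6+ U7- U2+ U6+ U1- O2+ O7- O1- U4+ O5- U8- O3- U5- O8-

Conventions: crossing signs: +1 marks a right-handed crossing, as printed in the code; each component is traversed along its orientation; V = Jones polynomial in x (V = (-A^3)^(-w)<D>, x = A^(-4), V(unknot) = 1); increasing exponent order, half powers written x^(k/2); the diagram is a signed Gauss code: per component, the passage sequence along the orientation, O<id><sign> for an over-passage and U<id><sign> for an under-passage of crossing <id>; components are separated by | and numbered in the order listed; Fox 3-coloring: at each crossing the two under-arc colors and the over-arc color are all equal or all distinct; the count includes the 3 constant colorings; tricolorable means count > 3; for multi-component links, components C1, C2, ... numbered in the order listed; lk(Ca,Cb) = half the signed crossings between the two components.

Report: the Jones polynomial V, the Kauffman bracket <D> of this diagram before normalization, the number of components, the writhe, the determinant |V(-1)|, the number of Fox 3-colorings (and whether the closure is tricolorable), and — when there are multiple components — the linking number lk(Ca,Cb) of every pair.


V = -x^-4 + x^-3 + x^-1
<D> = A^-2 + A^6 - A^10 (w = -2)
1 component over 8 crossings, w = -2
9 Fox colorings among 3^8, |V(-1)| = 3: tricolorable
why: |V(-1)| = 3: so tricolorable, since 3 divides 3


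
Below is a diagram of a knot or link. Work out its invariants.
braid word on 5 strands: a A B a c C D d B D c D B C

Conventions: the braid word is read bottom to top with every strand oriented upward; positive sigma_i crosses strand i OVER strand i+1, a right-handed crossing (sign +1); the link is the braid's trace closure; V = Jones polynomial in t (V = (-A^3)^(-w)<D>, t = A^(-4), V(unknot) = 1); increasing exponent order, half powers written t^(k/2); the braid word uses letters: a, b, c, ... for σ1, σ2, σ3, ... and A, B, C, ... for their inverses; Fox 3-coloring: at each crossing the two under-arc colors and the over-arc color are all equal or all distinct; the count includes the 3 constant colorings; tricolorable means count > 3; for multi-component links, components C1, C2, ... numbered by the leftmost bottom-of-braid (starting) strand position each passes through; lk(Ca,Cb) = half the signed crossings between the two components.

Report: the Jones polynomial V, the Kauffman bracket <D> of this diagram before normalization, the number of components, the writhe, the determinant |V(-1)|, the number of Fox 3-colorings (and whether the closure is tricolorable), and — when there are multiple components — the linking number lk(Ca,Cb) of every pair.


V = -t^-6 + t^-5 - t^-4 + 2t^-3 - t^-2 + t^-1
<D> = A^-8 - A^-4 + 2 - A^4 + A^8 - A^12 (w = -4)
1 component over 14 crossings, w = -4
3 Fox colorings among 3^14, |V(-1)| = 7: not tricolorable
why: det 7 = |V(-1)|; not divisible by 3, so not tricolorable


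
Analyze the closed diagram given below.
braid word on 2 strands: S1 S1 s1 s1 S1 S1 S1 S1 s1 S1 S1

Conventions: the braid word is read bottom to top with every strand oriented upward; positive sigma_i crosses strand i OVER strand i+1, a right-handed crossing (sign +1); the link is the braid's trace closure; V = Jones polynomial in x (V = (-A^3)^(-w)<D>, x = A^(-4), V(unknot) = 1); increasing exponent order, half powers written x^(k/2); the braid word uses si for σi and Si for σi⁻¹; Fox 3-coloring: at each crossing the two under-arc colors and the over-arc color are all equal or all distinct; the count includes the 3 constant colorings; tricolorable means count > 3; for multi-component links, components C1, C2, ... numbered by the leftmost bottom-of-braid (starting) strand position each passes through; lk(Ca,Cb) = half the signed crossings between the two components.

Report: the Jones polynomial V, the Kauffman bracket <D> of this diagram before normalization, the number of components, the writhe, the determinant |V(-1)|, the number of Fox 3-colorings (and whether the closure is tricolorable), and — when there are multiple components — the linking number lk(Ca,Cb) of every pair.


V = -x^-7 + x^-6 - x^-5 + x^-4 + x^-2
<D> = -A^-7 - A + A^5 - A^9 + A^13 (w = -5)
1 component over 11 crossings, w = -5
3 Fox colorings among 3^11, |V(-1)| = 5: not tricolorable
why: V spans 5 powers of x: at least 5 crossings in any diagram


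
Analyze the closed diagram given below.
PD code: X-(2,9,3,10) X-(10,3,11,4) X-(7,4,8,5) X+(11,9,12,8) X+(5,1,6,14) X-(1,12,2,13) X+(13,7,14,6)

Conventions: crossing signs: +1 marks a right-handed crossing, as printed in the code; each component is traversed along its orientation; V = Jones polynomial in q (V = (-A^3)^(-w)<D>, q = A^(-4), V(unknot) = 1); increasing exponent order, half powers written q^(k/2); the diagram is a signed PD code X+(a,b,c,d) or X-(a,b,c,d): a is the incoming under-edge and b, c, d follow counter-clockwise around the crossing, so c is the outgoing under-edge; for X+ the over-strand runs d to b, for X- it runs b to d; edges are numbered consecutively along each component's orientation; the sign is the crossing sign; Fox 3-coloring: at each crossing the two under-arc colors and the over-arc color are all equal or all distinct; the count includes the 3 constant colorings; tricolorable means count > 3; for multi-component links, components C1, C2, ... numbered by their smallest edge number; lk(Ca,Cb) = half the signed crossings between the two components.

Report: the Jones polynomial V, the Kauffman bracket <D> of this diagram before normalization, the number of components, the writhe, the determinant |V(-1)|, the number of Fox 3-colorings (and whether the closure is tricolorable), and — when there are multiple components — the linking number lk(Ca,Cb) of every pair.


V(q) = q^-4 - q^-3 + q^-2 - 2q^-1 + 2 - q + q^2
bracket: -A^-11 + A^-7 - 2A^-3 + 2A - A^5 + A^9 - A^13, w = -1
1 component, writhe -1, over 7 crossings
det 9, colorings 9 of 3^7 — tricolorable
observation: V spans 6 powers of q: at least 6 crossings in any diagram
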